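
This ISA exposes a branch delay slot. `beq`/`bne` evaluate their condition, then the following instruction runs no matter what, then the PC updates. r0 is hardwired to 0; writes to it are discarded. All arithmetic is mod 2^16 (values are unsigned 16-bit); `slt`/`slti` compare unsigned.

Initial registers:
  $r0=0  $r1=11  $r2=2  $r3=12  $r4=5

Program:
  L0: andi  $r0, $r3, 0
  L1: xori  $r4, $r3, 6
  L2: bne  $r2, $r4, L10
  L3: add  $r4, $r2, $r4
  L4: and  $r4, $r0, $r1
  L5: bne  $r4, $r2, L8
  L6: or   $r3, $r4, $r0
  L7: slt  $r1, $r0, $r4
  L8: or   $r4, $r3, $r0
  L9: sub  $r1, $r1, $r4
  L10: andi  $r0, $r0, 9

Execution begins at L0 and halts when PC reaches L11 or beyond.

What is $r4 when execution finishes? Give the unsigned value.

#0 andi  $r0, $r3, 0 ; 0/11/2/12/5
#1 xori  $r4, $r3, 6 ; 0/11/2/12/10
#2 bne  $r2, $r4, L10 ; 0/11/2/12/10 ; →target
#3 add  $r4, $r2, $r4 ; 0/11/2/12/12
#10 andi  $r0, $r0, 9 ; 0/11/2/12/12

12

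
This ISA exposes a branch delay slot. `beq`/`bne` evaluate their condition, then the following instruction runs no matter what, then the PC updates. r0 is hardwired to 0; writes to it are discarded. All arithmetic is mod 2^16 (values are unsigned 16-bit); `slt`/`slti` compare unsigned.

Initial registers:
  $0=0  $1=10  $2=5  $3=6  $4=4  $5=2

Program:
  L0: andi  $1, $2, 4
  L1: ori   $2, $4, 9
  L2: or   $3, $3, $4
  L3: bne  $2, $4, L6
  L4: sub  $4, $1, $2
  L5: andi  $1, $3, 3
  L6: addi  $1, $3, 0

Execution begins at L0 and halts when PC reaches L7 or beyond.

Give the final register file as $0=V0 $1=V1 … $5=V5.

#0 andi  $1, $2, 4 ; 0/4/5/6/4/2
#1 ori   $2, $4, 9 ; 0/4/13/6/4/2
#2 or   $3, $3, $4 ; 0/4/13/6/4/2
#3 bne  $2, $4, L6 ; 0/4/13/6/4/2 ; →target
#4 sub  $4, $1, $2 ; 0/4/13/6/65527/2
#6 addi  $1, $3, 0 ; 0/6/13/6/65527/2

$0=0 $1=6 $2=13 $3=6 $4=65527 $5=2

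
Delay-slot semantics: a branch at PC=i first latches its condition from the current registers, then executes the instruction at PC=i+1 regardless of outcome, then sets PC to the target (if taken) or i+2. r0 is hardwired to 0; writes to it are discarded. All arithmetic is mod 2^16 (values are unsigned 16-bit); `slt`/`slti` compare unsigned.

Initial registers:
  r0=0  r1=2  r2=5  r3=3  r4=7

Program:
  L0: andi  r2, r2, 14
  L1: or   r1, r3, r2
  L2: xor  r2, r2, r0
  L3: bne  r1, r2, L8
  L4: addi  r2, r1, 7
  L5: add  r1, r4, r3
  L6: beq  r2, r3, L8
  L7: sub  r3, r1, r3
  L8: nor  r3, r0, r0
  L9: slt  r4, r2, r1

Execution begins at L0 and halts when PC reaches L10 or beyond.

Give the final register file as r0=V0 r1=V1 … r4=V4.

r0=0 r1=7 r2=14 r3=65535 r4=0

[0] andi  r2, r2, 14  →  {r0:0, r1:2, r2:4, r3:3, r4:7}
[1] or   r1, r3, r2  →  {r0:0, r1:7, r2:4, r3:3, r4:7}
[2] xor  r2, r2, r0  →  {r0:0, r1:7, r2:4, r3:3, r4:7}
[3] bne  r1, r2, L8  →  {r0:0, r1:7, r2:4, r3:3, r4:7}  ⟨branch taken⟩
[4] addi  r2, r1, 7  →  {r0:0, r1:7, r2:14, r3:3, r4:7}
[8] nor  r3, r0, r0  →  {r0:0, r1:7, r2:14, r3:65535, r4:7}
[9] slt  r4, r2, r1  →  {r0:0, r1:7, r2:14, r3:65535, r4:0}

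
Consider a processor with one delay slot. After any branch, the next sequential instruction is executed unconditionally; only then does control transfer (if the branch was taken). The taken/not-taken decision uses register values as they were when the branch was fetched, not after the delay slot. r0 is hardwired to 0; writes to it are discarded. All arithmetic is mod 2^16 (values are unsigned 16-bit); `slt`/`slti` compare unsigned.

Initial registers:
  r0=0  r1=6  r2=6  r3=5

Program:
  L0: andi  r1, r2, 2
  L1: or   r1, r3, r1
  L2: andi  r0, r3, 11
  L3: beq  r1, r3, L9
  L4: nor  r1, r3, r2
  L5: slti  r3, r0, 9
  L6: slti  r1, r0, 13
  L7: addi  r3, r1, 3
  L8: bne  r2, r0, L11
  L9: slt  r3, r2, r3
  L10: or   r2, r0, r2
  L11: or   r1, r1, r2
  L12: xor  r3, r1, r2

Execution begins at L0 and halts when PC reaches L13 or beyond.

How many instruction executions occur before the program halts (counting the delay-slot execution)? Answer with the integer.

PC=0  andi  r1, r2, 2        | r0=0 r1=2 r2=6 r3=5
PC=1  or   r1, r3, r1        | r0=0 r1=7 r2=6 r3=5
PC=2  andi  r0, r3, 11       | r0=0 r1=7 r2=6 r3=5
PC=3  beq  r1, r3, L9        | r0=0 r1=7 r2=6 r3=5  [not taken]
PC=4  nor  r1, r3, r2        | r0=0 r1=65528 r2=6 r3=5
PC=5  slti  r3, r0, 9        | r0=0 r1=65528 r2=6 r3=1
PC=6  slti  r1, r0, 13       | r0=0 r1=1 r2=6 r3=1
PC=7  addi  r3, r1, 3        | r0=0 r1=1 r2=6 r3=4
PC=8  bne  r2, r0, L11       | r0=0 r1=1 r2=6 r3=4  [TAKEN]
PC=9  slt  r3, r2, r3        | r0=0 r1=1 r2=6 r3=0
PC=11 or   r1, r1, r2        | r0=0 r1=7 r2=6 r3=0
PC=12 xor  r3, r1, r2        | r0=0 r1=7 r2=6 r3=1

12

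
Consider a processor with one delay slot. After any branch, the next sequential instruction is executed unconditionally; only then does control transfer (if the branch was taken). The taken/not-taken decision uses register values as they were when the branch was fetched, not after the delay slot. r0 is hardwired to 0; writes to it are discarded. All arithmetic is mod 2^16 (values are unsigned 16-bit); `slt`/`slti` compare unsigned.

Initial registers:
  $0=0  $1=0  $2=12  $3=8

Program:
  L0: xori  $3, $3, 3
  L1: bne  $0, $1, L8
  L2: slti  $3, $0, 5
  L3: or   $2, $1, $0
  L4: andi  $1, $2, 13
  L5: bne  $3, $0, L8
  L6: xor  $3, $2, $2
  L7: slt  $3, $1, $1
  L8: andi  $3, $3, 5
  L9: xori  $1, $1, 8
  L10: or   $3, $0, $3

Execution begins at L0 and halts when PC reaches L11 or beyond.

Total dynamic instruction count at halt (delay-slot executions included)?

#0 xori  $3, $3, 3 ; 0/0/12/11
#1 bne  $0, $1, L8 ; 0/0/12/11 ; →fallthru
#2 slti  $3, $0, 5 ; 0/0/12/1
#3 or   $2, $1, $0 ; 0/0/0/1
#4 andi  $1, $2, 13 ; 0/0/0/1
#5 bne  $3, $0, L8 ; 0/0/0/1 ; →target
#6 xor  $3, $2, $2 ; 0/0/0/0
#8 andi  $3, $3, 5 ; 0/0/0/0
#9 xori  $1, $1, 8 ; 0/8/0/0
#10 or   $3, $0, $3 ; 0/8/0/0

10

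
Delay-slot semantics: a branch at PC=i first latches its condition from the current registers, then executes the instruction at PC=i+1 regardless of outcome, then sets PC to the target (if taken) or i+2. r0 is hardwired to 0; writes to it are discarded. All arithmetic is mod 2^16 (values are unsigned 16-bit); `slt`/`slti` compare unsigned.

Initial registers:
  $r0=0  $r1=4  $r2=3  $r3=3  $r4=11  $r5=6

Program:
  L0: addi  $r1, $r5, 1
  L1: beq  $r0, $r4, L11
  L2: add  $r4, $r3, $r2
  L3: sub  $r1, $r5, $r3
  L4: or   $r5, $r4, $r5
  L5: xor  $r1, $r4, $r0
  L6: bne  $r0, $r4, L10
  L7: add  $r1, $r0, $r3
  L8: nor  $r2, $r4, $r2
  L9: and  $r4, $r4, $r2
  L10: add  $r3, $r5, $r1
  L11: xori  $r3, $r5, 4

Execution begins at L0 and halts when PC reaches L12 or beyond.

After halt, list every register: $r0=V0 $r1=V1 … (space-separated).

[0] addi  $r1, $r5, 1  →  {$r0:0, $r1:7, $r2:3, $r3:3, $r4:11, $r5:6}
[1] beq  $r0, $r4, L11  →  {$r0:0, $r1:7, $r2:3, $r3:3, $r4:11, $r5:6}  ⟨branch fallthrough⟩
[2] add  $r4, $r3, $r2  →  {$r0:0, $r1:7, $r2:3, $r3:3, $r4:6, $r5:6}
[3] sub  $r1, $r5, $r3  →  {$r0:0, $r1:3, $r2:3, $r3:3, $r4:6, $r5:6}
[4] or   $r5, $r4, $r5  →  {$r0:0, $r1:3, $r2:3, $r3:3, $r4:6, $r5:6}
[5] xor  $r1, $r4, $r0  →  {$r0:0, $r1:6, $r2:3, $r3:3, $r4:6, $r5:6}
[6] bne  $r0, $r4, L10  →  {$r0:0, $r1:6, $r2:3, $r3:3, $r4:6, $r5:6}  ⟨branch taken⟩
[7] add  $r1, $r0, $r3  →  {$r0:0, $r1:3, $r2:3, $r3:3, $r4:6, $r5:6}
[10] add  $r3, $r5, $r1  →  {$r0:0, $r1:3, $r2:3, $r3:9, $r4:6, $r5:6}
[11] xori  $r3, $r5, 4  →  {$r0:0, $r1:3, $r2:3, $r3:2, $r4:6, $r5:6}

$r0=0 $r1=3 $r2=3 $r3=2 $r4=6 $r5=6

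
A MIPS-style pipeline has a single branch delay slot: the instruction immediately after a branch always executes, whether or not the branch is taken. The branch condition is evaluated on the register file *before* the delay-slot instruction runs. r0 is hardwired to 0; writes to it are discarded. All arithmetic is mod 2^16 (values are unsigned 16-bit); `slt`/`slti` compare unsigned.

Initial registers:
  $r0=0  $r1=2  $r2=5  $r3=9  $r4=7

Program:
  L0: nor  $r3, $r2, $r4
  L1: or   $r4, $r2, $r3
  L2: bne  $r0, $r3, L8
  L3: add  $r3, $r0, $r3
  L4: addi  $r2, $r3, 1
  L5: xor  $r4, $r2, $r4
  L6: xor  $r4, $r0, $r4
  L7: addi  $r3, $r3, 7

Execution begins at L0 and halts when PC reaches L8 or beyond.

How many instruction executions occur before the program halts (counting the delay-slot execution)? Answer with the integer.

PC=0  nor  $r3, $r2, $r4     | $r0=0 $r1=2 $r2=5 $r3=65528 $r4=7
PC=1  or   $r4, $r2, $r3     | $r0=0 $r1=2 $r2=5 $r3=65528 $r4=65533
PC=2  bne  $r0, $r3, L8      | $r0=0 $r1=2 $r2=5 $r3=65528 $r4=65533  [TAKEN]
PC=3  add  $r3, $r0, $r3     | $r0=0 $r1=2 $r2=5 $r3=65528 $r4=65533

4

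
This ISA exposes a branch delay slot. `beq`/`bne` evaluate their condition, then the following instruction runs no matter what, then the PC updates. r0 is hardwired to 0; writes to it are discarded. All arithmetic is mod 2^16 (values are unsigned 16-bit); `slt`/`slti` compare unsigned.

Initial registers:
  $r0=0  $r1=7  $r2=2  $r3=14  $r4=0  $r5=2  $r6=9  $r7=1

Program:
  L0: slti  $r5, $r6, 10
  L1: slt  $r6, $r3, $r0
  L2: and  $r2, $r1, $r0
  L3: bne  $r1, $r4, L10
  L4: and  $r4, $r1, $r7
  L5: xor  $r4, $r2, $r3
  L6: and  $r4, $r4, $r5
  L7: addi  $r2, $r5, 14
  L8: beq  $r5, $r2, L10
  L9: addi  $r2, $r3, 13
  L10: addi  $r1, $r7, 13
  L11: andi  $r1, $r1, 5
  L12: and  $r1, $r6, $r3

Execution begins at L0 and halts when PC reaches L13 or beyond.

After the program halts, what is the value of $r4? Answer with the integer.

1

PC=0  slti  $r5, $r6, 10     | $r0=0 $r1=7 $r2=2 $r3=14 $r4=0 $r5=1 $r6=9 $r7=1
PC=1  slt  $r6, $r3, $r0     | $r0=0 $r1=7 $r2=2 $r3=14 $r4=0 $r5=1 $r6=0 $r7=1
PC=2  and  $r2, $r1, $r0     | $r0=0 $r1=7 $r2=0 $r3=14 $r4=0 $r5=1 $r6=0 $r7=1
PC=3  bne  $r1, $r4, L10     | $r0=0 $r1=7 $r2=0 $r3=14 $r4=0 $r5=1 $r6=0 $r7=1  [TAKEN]
PC=4  and  $r4, $r1, $r7     | $r0=0 $r1=7 $r2=0 $r3=14 $r4=1 $r5=1 $r6=0 $r7=1
PC=10 addi  $r1, $r7, 13     | $r0=0 $r1=14 $r2=0 $r3=14 $r4=1 $r5=1 $r6=0 $r7=1
PC=11 andi  $r1, $r1, 5      | $r0=0 $r1=4 $r2=0 $r3=14 $r4=1 $r5=1 $r6=0 $r7=1
PC=12 and  $r1, $r6, $r3     | $r0=0 $r1=0 $r2=0 $r3=14 $r4=1 $r5=1 $r6=0 $r7=1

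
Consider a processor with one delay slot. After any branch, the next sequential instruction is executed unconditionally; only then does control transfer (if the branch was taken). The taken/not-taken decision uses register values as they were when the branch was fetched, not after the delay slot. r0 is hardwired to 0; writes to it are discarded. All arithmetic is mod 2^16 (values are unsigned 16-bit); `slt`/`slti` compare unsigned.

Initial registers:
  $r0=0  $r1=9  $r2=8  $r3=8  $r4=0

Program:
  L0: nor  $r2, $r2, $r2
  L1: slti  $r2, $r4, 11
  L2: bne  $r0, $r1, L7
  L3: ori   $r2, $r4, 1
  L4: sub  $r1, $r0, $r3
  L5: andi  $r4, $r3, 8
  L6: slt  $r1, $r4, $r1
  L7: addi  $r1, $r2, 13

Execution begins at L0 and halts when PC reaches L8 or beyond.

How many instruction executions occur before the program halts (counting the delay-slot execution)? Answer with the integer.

5

  step pc=0: nor  $r2, $r2, $r2  regs=(0,9,65527,8,0)
  step pc=1: slti  $r2, $r4, 11  regs=(0,9,1,8,0)
  step pc=2: bne  $r0, $r1, L7  cond=T  regs=(0,9,1,8,0)
  step pc=3: ori   $r2, $r4, 1  regs=(0,9,1,8,0)
  step pc=7: addi  $r1, $r2, 13  regs=(0,14,1,8,0)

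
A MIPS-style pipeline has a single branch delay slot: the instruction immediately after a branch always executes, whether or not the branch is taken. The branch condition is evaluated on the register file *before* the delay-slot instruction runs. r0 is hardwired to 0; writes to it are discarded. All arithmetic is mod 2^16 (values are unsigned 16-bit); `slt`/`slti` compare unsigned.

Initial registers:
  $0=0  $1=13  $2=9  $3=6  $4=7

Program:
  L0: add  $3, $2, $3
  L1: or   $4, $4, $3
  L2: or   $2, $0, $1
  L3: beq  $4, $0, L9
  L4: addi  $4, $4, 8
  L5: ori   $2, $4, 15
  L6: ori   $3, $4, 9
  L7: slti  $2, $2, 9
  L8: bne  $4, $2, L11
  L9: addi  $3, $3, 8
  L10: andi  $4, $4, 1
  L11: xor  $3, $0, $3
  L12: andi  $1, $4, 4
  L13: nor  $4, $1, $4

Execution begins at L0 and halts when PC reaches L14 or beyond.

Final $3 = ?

39

PC=0  add  $3, $2, $3        | $0=0 $1=13 $2=9 $3=15 $4=7
PC=1  or   $4, $4, $3        | $0=0 $1=13 $2=9 $3=15 $4=15
PC=2  or   $2, $0, $1        | $0=0 $1=13 $2=13 $3=15 $4=15
PC=3  beq  $4, $0, L9        | $0=0 $1=13 $2=13 $3=15 $4=15  [not taken]
PC=4  addi  $4, $4, 8        | $0=0 $1=13 $2=13 $3=15 $4=23
PC=5  ori   $2, $4, 15       | $0=0 $1=13 $2=31 $3=15 $4=23
PC=6  ori   $3, $4, 9        | $0=0 $1=13 $2=31 $3=31 $4=23
PC=7  slti  $2, $2, 9        | $0=0 $1=13 $2=0 $3=31 $4=23
PC=8  bne  $4, $2, L11       | $0=0 $1=13 $2=0 $3=31 $4=23  [TAKEN]
PC=9  addi  $3, $3, 8        | $0=0 $1=13 $2=0 $3=39 $4=23
PC=11 xor  $3, $0, $3        | $0=0 $1=13 $2=0 $3=39 $4=23
PC=12 andi  $1, $4, 4        | $0=0 $1=4 $2=0 $3=39 $4=23
PC=13 nor  $4, $1, $4        | $0=0 $1=4 $2=0 $3=39 $4=65512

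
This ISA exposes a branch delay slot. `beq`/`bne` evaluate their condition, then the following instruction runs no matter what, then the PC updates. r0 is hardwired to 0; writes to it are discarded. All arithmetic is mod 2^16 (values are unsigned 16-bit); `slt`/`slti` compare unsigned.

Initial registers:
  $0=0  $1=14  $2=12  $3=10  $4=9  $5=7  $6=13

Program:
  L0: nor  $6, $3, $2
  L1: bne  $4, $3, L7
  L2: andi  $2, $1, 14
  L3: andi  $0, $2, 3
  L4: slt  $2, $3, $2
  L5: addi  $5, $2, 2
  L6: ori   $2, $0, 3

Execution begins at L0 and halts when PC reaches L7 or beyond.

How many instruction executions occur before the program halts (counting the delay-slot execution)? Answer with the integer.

[0] nor  $6, $3, $2  →  {$0:0, $1:14, $2:12, $3:10, $4:9, $5:7, $6:65521}
[1] bne  $4, $3, L7  →  {$0:0, $1:14, $2:12, $3:10, $4:9, $5:7, $6:65521}  ⟨branch taken⟩
[2] andi  $2, $1, 14  →  {$0:0, $1:14, $2:14, $3:10, $4:9, $5:7, $6:65521}

3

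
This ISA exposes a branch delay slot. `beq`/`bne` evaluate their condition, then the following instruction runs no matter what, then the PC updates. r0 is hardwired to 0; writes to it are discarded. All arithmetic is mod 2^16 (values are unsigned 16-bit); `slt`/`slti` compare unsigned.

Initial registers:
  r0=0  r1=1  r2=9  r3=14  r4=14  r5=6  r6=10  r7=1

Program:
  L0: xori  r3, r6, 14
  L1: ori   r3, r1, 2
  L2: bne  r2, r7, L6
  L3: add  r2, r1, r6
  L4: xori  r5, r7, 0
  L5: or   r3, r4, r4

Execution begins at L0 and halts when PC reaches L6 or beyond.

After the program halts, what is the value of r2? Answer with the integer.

11

#0 xori  r3, r6, 14 ; 0/1/9/4/14/6/10/1
#1 ori   r3, r1, 2 ; 0/1/9/3/14/6/10/1
#2 bne  r2, r7, L6 ; 0/1/9/3/14/6/10/1 ; →target
#3 add  r2, r1, r6 ; 0/1/11/3/14/6/10/1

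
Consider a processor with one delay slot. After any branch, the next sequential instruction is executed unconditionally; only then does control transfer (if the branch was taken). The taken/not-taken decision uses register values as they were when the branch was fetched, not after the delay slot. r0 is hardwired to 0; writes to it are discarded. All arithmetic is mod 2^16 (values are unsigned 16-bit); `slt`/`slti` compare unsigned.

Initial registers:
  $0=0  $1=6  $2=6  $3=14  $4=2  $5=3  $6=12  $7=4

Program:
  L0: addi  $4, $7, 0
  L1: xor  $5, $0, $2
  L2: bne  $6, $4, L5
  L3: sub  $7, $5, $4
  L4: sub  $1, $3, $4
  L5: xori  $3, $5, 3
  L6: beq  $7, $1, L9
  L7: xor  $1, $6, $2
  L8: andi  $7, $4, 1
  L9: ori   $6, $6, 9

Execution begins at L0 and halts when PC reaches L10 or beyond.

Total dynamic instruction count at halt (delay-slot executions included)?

  step pc=0: addi  $4, $7, 0  regs=(0,6,6,14,4,3,12,4)
  step pc=1: xor  $5, $0, $2  regs=(0,6,6,14,4,6,12,4)
  step pc=2: bne  $6, $4, L5  cond=T  regs=(0,6,6,14,4,6,12,4)
  step pc=3: sub  $7, $5, $4  regs=(0,6,6,14,4,6,12,2)
  step pc=5: xori  $3, $5, 3  regs=(0,6,6,5,4,6,12,2)
  step pc=6: beq  $7, $1, L9  cond=F  regs=(0,6,6,5,4,6,12,2)
  step pc=7: xor  $1, $6, $2  regs=(0,10,6,5,4,6,12,2)
  step pc=8: andi  $7, $4, 1  regs=(0,10,6,5,4,6,12,0)
  step pc=9: ori   $6, $6, 9  regs=(0,10,6,5,4,6,13,0)

9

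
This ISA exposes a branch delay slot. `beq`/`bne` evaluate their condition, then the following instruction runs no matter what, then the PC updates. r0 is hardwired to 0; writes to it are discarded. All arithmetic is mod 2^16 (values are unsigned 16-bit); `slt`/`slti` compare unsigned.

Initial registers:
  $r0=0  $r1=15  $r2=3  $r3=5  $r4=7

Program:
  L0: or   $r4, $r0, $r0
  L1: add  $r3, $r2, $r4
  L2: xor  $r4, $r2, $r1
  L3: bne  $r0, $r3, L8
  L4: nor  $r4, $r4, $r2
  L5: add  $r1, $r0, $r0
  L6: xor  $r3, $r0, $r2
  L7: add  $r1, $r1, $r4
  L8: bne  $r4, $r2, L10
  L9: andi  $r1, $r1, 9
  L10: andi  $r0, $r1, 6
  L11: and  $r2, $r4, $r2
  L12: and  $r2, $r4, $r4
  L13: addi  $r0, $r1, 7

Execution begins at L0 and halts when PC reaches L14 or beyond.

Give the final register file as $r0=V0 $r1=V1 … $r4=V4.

  step pc=0: or   $r4, $r0, $r0  regs=(0,15,3,5,0)
  step pc=1: add  $r3, $r2, $r4  regs=(0,15,3,3,0)
  step pc=2: xor  $r4, $r2, $r1  regs=(0,15,3,3,12)
  step pc=3: bne  $r0, $r3, L8  cond=T  regs=(0,15,3,3,12)
  step pc=4: nor  $r4, $r4, $r2  regs=(0,15,3,3,65520)
  step pc=8: bne  $r4, $r2, L10  cond=T  regs=(0,15,3,3,65520)
  step pc=9: andi  $r1, $r1, 9  regs=(0,9,3,3,65520)
  step pc=10: andi  $r0, $r1, 6  regs=(0,9,3,3,65520)
  step pc=11: and  $r2, $r4, $r2  regs=(0,9,0,3,65520)
  step pc=12: and  $r2, $r4, $r4  regs=(0,9,65520,3,65520)
  step pc=13: addi  $r0, $r1, 7  regs=(0,9,65520,3,65520)

$r0=0 $r1=9 $r2=65520 $r3=3 $r4=65520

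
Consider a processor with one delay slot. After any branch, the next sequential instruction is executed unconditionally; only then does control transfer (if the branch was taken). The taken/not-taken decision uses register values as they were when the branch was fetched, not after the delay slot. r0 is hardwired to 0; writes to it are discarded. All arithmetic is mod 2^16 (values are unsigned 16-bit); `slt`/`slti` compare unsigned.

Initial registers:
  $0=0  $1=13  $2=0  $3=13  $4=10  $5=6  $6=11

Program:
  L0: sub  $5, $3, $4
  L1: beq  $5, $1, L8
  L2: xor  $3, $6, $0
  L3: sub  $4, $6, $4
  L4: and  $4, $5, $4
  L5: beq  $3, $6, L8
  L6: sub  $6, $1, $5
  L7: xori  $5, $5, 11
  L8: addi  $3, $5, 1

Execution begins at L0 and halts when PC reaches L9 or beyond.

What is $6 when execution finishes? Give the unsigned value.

10

PC=0  sub  $5, $3, $4        | $0=0 $1=13 $2=0 $3=13 $4=10 $5=3 $6=11
PC=1  beq  $5, $1, L8        | $0=0 $1=13 $2=0 $3=13 $4=10 $5=3 $6=11  [not taken]
PC=2  xor  $3, $6, $0        | $0=0 $1=13 $2=0 $3=11 $4=10 $5=3 $6=11
PC=3  sub  $4, $6, $4        | $0=0 $1=13 $2=0 $3=11 $4=1 $5=3 $6=11
PC=4  and  $4, $5, $4        | $0=0 $1=13 $2=0 $3=11 $4=1 $5=3 $6=11
PC=5  beq  $3, $6, L8        | $0=0 $1=13 $2=0 $3=11 $4=1 $5=3 $6=11  [TAKEN]
PC=6  sub  $6, $1, $5        | $0=0 $1=13 $2=0 $3=11 $4=1 $5=3 $6=10
PC=8  addi  $3, $5, 1        | $0=0 $1=13 $2=0 $3=4 $4=1 $5=3 $6=10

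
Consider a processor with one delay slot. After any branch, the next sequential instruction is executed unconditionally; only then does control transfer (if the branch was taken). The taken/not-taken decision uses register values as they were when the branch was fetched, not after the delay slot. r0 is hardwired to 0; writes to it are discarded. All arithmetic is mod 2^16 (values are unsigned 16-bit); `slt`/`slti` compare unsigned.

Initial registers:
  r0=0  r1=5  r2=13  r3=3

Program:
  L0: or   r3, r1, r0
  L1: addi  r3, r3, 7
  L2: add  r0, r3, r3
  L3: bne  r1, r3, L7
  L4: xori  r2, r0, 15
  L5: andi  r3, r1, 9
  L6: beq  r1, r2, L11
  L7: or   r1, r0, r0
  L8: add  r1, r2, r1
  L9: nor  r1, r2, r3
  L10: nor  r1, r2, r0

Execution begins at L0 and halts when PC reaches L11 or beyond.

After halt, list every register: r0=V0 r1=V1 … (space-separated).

r0=0 r1=65520 r2=15 r3=12

  step pc=0: or   r3, r1, r0  regs=(0,5,13,5)
  step pc=1: addi  r3, r3, 7  regs=(0,5,13,12)
  step pc=2: add  r0, r3, r3  regs=(0,5,13,12)
  step pc=3: bne  r1, r3, L7  cond=T  regs=(0,5,13,12)
  step pc=4: xori  r2, r0, 15  regs=(0,5,15,12)
  step pc=7: or   r1, r0, r0  regs=(0,0,15,12)
  step pc=8: add  r1, r2, r1  regs=(0,15,15,12)
  step pc=9: nor  r1, r2, r3  regs=(0,65520,15,12)
  step pc=10: nor  r1, r2, r0  regs=(0,65520,15,12)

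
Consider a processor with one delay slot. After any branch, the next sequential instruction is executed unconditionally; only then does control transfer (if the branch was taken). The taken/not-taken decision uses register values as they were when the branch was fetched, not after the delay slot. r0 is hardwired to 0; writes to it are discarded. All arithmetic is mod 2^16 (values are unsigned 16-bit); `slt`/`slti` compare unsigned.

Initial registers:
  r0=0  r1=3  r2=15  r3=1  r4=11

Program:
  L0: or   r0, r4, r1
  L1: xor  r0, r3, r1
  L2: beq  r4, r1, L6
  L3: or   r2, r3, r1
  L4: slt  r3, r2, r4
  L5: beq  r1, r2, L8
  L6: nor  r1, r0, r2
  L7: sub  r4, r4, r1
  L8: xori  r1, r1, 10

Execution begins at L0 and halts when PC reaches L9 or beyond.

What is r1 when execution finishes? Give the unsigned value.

65526

PC=0  or   r0, r4, r1        | r0=0 r1=3 r2=15 r3=1 r4=11
PC=1  xor  r0, r3, r1        | r0=0 r1=3 r2=15 r3=1 r4=11
PC=2  beq  r4, r1, L6        | r0=0 r1=3 r2=15 r3=1 r4=11  [not taken]
PC=3  or   r2, r3, r1        | r0=0 r1=3 r2=3 r3=1 r4=11
PC=4  slt  r3, r2, r4        | r0=0 r1=3 r2=3 r3=1 r4=11
PC=5  beq  r1, r2, L8        | r0=0 r1=3 r2=3 r3=1 r4=11  [TAKEN]
PC=6  nor  r1, r0, r2        | r0=0 r1=65532 r2=3 r3=1 r4=11
PC=8  xori  r1, r1, 10       | r0=0 r1=65526 r2=3 r3=1 r4=11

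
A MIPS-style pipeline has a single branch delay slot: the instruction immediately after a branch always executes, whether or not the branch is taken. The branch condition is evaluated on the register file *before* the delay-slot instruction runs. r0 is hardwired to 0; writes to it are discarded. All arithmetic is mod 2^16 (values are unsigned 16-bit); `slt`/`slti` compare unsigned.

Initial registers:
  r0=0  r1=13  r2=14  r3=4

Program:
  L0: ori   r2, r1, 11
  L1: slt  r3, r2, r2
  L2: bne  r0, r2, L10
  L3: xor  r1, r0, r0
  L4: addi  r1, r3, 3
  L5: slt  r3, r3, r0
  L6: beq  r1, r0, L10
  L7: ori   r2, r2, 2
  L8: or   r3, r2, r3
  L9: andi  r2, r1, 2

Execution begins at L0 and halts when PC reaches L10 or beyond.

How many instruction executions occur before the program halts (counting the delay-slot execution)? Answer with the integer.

[0] ori   r2, r1, 11  →  {r0:0, r1:13, r2:15, r3:4}
[1] slt  r3, r2, r2  →  {r0:0, r1:13, r2:15, r3:0}
[2] bne  r0, r2, L10  →  {r0:0, r1:13, r2:15, r3:0}  ⟨branch taken⟩
[3] xor  r1, r0, r0  →  {r0:0, r1:0, r2:15, r3:0}

4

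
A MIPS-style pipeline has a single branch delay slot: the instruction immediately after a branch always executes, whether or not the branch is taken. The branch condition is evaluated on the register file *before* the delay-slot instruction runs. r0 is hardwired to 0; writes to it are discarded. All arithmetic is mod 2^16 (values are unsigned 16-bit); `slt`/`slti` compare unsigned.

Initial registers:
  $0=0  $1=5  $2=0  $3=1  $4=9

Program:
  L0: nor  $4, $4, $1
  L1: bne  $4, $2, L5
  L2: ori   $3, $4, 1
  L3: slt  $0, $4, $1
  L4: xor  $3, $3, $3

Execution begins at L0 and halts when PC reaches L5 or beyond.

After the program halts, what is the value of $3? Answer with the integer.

65523

PC=0  nor  $4, $4, $1        | $0=0 $1=5 $2=0 $3=1 $4=65522
PC=1  bne  $4, $2, L5        | $0=0 $1=5 $2=0 $3=1 $4=65522  [TAKEN]
PC=2  ori   $3, $4, 1        | $0=0 $1=5 $2=0 $3=65523 $4=65522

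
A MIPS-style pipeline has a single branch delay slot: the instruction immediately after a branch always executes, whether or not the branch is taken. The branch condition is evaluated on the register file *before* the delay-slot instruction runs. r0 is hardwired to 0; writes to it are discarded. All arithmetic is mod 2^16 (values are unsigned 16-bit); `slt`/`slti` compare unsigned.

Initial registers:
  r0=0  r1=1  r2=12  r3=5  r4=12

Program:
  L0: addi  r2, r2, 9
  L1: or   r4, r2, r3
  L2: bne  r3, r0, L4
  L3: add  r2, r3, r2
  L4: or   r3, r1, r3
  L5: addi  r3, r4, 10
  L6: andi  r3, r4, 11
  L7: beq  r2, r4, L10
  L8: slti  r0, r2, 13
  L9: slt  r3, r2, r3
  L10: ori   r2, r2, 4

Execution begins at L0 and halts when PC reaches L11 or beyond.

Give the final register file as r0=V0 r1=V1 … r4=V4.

[0] addi  r2, r2, 9  →  {r0:0, r1:1, r2:21, r3:5, r4:12}
[1] or   r4, r2, r3  →  {r0:0, r1:1, r2:21, r3:5, r4:21}
[2] bne  r3, r0, L4  →  {r0:0, r1:1, r2:21, r3:5, r4:21}  ⟨branch taken⟩
[3] add  r2, r3, r2  →  {r0:0, r1:1, r2:26, r3:5, r4:21}
[4] or   r3, r1, r3  →  {r0:0, r1:1, r2:26, r3:5, r4:21}
[5] addi  r3, r4, 10  →  {r0:0, r1:1, r2:26, r3:31, r4:21}
[6] andi  r3, r4, 11  →  {r0:0, r1:1, r2:26, r3:1, r4:21}
[7] beq  r2, r4, L10  →  {r0:0, r1:1, r2:26, r3:1, r4:21}  ⟨branch fallthrough⟩
[8] slti  r0, r2, 13  →  {r0:0, r1:1, r2:26, r3:1, r4:21}
[9] slt  r3, r2, r3  →  {r0:0, r1:1, r2:26, r3:0, r4:21}
[10] ori   r2, r2, 4  →  {r0:0, r1:1, r2:30, r3:0, r4:21}

r0=0 r1=1 r2=30 r3=0 r4=21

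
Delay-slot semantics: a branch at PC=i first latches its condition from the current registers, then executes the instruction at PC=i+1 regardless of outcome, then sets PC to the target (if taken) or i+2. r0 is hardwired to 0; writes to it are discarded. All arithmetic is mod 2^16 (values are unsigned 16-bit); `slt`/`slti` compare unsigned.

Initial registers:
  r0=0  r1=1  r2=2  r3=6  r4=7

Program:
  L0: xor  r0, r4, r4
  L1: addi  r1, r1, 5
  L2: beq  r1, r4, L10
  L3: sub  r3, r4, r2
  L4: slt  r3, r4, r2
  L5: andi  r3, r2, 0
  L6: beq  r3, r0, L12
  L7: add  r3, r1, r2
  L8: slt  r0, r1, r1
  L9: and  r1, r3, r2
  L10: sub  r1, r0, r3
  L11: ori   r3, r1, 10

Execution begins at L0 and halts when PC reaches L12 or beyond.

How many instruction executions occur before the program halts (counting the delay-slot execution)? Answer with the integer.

[0] xor  r0, r4, r4  →  {r0:0, r1:1, r2:2, r3:6, r4:7}
[1] addi  r1, r1, 5  →  {r0:0, r1:6, r2:2, r3:6, r4:7}
[2] beq  r1, r4, L10  →  {r0:0, r1:6, r2:2, r3:6, r4:7}  ⟨branch fallthrough⟩
[3] sub  r3, r4, r2  →  {r0:0, r1:6, r2:2, r3:5, r4:7}
[4] slt  r3, r4, r2  →  {r0:0, r1:6, r2:2, r3:0, r4:7}
[5] andi  r3, r2, 0  →  {r0:0, r1:6, r2:2, r3:0, r4:7}
[6] beq  r3, r0, L12  →  {r0:0, r1:6, r2:2, r3:0, r4:7}  ⟨branch taken⟩
[7] add  r3, r1, r2  →  {r0:0, r1:6, r2:2, r3:8, r4:7}

8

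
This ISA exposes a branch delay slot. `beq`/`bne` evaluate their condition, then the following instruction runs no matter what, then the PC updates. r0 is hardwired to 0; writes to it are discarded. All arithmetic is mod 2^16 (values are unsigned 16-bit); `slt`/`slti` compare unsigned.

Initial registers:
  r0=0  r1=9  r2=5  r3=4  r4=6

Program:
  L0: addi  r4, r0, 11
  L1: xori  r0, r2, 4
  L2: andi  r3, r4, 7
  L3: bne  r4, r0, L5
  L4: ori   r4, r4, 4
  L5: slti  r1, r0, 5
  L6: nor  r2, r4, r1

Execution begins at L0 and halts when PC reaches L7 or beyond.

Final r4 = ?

15

  step pc=0: addi  r4, r0, 11  regs=(0,9,5,4,11)
  step pc=1: xori  r0, r2, 4  regs=(0,9,5,4,11)
  step pc=2: andi  r3, r4, 7  regs=(0,9,5,3,11)
  step pc=3: bne  r4, r0, L5  cond=T  regs=(0,9,5,3,11)
  step pc=4: ori   r4, r4, 4  regs=(0,9,5,3,15)
  step pc=5: slti  r1, r0, 5  regs=(0,1,5,3,15)
  step pc=6: nor  r2, r4, r1  regs=(0,1,65520,3,15)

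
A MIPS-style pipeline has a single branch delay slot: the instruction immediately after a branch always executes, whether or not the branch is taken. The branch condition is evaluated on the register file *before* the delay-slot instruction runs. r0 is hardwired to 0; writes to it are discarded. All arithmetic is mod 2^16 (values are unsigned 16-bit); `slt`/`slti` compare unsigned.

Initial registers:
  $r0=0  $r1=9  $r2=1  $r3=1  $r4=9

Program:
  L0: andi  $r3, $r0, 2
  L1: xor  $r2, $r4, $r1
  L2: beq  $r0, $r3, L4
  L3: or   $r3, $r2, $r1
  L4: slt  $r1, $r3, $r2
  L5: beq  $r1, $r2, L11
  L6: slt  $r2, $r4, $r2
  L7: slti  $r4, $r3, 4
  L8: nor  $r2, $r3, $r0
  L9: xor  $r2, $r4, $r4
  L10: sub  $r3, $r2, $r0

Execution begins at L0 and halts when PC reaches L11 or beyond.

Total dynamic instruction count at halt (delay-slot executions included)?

  step pc=0: andi  $r3, $r0, 2  regs=(0,9,1,0,9)
  step pc=1: xor  $r2, $r4, $r1  regs=(0,9,0,0,9)
  step pc=2: beq  $r0, $r3, L4  cond=T  regs=(0,9,0,0,9)
  step pc=3: or   $r3, $r2, $r1  regs=(0,9,0,9,9)
  step pc=4: slt  $r1, $r3, $r2  regs=(0,0,0,9,9)
  step pc=5: beq  $r1, $r2, L11  cond=T  regs=(0,0,0,9,9)
  step pc=6: slt  $r2, $r4, $r2  regs=(0,0,0,9,9)

7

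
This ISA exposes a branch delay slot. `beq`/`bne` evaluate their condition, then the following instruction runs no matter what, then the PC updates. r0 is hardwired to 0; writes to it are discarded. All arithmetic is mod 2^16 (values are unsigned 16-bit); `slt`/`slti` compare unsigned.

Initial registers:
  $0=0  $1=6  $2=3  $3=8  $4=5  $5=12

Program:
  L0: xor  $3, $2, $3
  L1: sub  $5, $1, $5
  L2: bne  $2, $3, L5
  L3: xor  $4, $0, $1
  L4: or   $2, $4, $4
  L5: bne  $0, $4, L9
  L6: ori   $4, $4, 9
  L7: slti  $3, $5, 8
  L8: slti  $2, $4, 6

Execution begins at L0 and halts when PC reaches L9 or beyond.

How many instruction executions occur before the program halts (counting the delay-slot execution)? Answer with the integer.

  step pc=0: xor  $3, $2, $3  regs=(0,6,3,11,5,12)
  step pc=1: sub  $5, $1, $5  regs=(0,6,3,11,5,65530)
  step pc=2: bne  $2, $3, L5  cond=T  regs=(0,6,3,11,5,65530)
  step pc=3: xor  $4, $0, $1  regs=(0,6,3,11,6,65530)
  step pc=5: bne  $0, $4, L9  cond=T  regs=(0,6,3,11,6,65530)
  step pc=6: ori   $4, $4, 9  regs=(0,6,3,11,15,65530)

6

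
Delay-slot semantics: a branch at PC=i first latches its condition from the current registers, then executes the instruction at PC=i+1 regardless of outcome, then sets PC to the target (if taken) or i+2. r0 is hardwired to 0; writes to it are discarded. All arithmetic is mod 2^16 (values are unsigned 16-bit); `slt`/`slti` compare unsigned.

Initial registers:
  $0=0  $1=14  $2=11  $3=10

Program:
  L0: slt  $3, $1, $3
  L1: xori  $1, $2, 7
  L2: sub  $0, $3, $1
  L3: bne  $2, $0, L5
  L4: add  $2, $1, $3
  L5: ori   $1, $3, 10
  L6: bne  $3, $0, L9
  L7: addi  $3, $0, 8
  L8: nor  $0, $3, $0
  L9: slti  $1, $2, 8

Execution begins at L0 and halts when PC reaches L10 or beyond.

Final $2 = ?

12

#0 slt  $3, $1, $3 ; 0/14/11/0
#1 xori  $1, $2, 7 ; 0/12/11/0
#2 sub  $0, $3, $1 ; 0/12/11/0
#3 bne  $2, $0, L5 ; 0/12/11/0 ; →target
#4 add  $2, $1, $3 ; 0/12/12/0
#5 ori   $1, $3, 10 ; 0/10/12/0
#6 bne  $3, $0, L9 ; 0/10/12/0 ; →fallthru
#7 addi  $3, $0, 8 ; 0/10/12/8
#8 nor  $0, $3, $0 ; 0/10/12/8
#9 slti  $1, $2, 8 ; 0/0/12/8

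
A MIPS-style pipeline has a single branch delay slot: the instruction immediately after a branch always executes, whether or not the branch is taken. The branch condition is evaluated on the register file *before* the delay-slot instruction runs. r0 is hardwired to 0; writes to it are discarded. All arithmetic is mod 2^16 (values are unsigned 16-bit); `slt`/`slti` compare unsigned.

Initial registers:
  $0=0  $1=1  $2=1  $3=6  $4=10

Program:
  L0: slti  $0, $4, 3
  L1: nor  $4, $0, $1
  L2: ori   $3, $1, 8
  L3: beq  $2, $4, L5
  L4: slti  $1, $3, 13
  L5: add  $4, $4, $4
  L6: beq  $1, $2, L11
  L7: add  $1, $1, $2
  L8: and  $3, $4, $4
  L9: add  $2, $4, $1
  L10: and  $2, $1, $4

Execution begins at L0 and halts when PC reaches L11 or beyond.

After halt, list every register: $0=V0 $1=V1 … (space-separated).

[0] slti  $0, $4, 3  →  {$0:0, $1:1, $2:1, $3:6, $4:10}
[1] nor  $4, $0, $1  →  {$0:0, $1:1, $2:1, $3:6, $4:65534}
[2] ori   $3, $1, 8  →  {$0:0, $1:1, $2:1, $3:9, $4:65534}
[3] beq  $2, $4, L5  →  {$0:0, $1:1, $2:1, $3:9, $4:65534}  ⟨branch fallthrough⟩
[4] slti  $1, $3, 13  →  {$0:0, $1:1, $2:1, $3:9, $4:65534}
[5] add  $4, $4, $4  →  {$0:0, $1:1, $2:1, $3:9, $4:65532}
[6] beq  $1, $2, L11  →  {$0:0, $1:1, $2:1, $3:9, $4:65532}  ⟨branch taken⟩
[7] add  $1, $1, $2  →  {$0:0, $1:2, $2:1, $3:9, $4:65532}

$0=0 $1=2 $2=1 $3=9 $4=65532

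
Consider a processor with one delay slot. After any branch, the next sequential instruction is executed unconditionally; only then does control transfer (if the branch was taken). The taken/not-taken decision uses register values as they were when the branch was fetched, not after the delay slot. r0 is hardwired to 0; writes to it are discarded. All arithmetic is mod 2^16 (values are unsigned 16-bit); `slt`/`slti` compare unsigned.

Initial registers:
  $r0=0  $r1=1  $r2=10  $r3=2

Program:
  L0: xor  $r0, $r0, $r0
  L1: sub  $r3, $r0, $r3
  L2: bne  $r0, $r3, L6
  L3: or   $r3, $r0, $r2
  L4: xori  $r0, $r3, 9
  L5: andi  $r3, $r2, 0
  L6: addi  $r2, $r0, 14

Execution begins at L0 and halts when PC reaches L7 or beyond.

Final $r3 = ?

10

#0 xor  $r0, $r0, $r0 ; 0/1/10/2
#1 sub  $r3, $r0, $r3 ; 0/1/10/65534
#2 bne  $r0, $r3, L6 ; 0/1/10/65534 ; →target
#3 or   $r3, $r0, $r2 ; 0/1/10/10
#6 addi  $r2, $r0, 14 ; 0/1/14/10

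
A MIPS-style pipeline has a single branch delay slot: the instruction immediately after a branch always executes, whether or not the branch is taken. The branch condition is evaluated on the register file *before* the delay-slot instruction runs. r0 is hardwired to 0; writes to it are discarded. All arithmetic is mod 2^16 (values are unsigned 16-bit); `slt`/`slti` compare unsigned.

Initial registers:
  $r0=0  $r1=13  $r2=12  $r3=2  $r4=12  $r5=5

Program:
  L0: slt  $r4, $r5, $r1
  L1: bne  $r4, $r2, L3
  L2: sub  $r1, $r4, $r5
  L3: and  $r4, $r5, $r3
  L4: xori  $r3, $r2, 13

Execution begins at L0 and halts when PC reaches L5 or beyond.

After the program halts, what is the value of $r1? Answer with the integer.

65532

  step pc=0: slt  $r4, $r5, $r1  regs=(0,13,12,2,1,5)
  step pc=1: bne  $r4, $r2, L3  cond=T  regs=(0,13,12,2,1,5)
  step pc=2: sub  $r1, $r4, $r5  regs=(0,65532,12,2,1,5)
  step pc=3: and  $r4, $r5, $r3  regs=(0,65532,12,2,0,5)
  step pc=4: xori  $r3, $r2, 13  regs=(0,65532,12,1,0,5)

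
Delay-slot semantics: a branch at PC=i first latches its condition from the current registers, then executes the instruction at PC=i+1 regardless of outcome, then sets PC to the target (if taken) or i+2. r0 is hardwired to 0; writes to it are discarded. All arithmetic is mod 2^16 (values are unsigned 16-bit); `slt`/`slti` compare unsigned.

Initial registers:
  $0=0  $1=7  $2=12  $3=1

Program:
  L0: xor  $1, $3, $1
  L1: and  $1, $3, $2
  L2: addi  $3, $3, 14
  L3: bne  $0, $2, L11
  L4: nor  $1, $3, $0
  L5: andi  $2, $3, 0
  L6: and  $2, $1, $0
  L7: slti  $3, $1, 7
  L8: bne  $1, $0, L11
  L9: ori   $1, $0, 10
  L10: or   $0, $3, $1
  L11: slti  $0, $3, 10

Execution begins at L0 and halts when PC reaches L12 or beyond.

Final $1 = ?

[0] xor  $1, $3, $1  →  {$0:0, $1:6, $2:12, $3:1}
[1] and  $1, $3, $2  →  {$0:0, $1:0, $2:12, $3:1}
[2] addi  $3, $3, 14  →  {$0:0, $1:0, $2:12, $3:15}
[3] bne  $0, $2, L11  →  {$0:0, $1:0, $2:12, $3:15}  ⟨branch taken⟩
[4] nor  $1, $3, $0  →  {$0:0, $1:65520, $2:12, $3:15}
[11] slti  $0, $3, 10  →  {$0:0, $1:65520, $2:12, $3:15}

65520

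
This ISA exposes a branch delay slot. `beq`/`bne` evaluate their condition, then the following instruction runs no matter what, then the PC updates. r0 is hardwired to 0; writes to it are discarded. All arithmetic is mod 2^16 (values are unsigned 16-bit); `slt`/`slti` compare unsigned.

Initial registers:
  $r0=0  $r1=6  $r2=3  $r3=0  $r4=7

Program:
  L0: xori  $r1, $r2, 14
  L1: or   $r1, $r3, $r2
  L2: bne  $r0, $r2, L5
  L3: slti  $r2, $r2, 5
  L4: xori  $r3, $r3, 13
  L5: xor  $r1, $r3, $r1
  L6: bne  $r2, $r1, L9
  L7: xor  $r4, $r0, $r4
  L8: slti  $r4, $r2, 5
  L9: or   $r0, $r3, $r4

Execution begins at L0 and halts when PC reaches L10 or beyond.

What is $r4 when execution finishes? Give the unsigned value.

PC=0  xori  $r1, $r2, 14     | $r0=0 $r1=13 $r2=3 $r3=0 $r4=7
PC=1  or   $r1, $r3, $r2     | $r0=0 $r1=3 $r2=3 $r3=0 $r4=7
PC=2  bne  $r0, $r2, L5      | $r0=0 $r1=3 $r2=3 $r3=0 $r4=7  [TAKEN]
PC=3  slti  $r2, $r2, 5      | $r0=0 $r1=3 $r2=1 $r3=0 $r4=7
PC=5  xor  $r1, $r3, $r1     | $r0=0 $r1=3 $r2=1 $r3=0 $r4=7
PC=6  bne  $r2, $r1, L9      | $r0=0 $r1=3 $r2=1 $r3=0 $r4=7  [TAKEN]
PC=7  xor  $r4, $r0, $r4     | $r0=0 $r1=3 $r2=1 $r3=0 $r4=7
PC=9  or   $r0, $r3, $r4     | $r0=0 $r1=3 $r2=1 $r3=0 $r4=7

7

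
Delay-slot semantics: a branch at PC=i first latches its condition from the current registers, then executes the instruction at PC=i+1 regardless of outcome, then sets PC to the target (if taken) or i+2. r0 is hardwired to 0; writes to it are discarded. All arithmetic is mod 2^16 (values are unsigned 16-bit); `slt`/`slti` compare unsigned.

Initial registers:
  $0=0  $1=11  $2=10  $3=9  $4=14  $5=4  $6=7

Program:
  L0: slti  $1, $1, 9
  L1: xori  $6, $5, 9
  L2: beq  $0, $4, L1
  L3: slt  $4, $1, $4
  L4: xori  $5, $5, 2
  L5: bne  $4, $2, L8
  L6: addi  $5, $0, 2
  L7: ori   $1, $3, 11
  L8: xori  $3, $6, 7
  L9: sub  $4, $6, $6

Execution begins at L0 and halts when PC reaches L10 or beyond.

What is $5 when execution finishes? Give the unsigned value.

2

[0] slti  $1, $1, 9  →  {$0:0, $1:0, $2:10, $3:9, $4:14, $5:4, $6:7}
[1] xori  $6, $5, 9  →  {$0:0, $1:0, $2:10, $3:9, $4:14, $5:4, $6:13}
[2] beq  $0, $4, L1  →  {$0:0, $1:0, $2:10, $3:9, $4:14, $5:4, $6:13}  ⟨branch fallthrough⟩
[3] slt  $4, $1, $4  →  {$0:0, $1:0, $2:10, $3:9, $4:1, $5:4, $6:13}
[4] xori  $5, $5, 2  →  {$0:0, $1:0, $2:10, $3:9, $4:1, $5:6, $6:13}
[5] bne  $4, $2, L8  →  {$0:0, $1:0, $2:10, $3:9, $4:1, $5:6, $6:13}  ⟨branch taken⟩
[6] addi  $5, $0, 2  →  {$0:0, $1:0, $2:10, $3:9, $4:1, $5:2, $6:13}
[8] xori  $3, $6, 7  →  {$0:0, $1:0, $2:10, $3:10, $4:1, $5:2, $6:13}
[9] sub  $4, $6, $6  →  {$0:0, $1:0, $2:10, $3:10, $4:0, $5:2, $6:13}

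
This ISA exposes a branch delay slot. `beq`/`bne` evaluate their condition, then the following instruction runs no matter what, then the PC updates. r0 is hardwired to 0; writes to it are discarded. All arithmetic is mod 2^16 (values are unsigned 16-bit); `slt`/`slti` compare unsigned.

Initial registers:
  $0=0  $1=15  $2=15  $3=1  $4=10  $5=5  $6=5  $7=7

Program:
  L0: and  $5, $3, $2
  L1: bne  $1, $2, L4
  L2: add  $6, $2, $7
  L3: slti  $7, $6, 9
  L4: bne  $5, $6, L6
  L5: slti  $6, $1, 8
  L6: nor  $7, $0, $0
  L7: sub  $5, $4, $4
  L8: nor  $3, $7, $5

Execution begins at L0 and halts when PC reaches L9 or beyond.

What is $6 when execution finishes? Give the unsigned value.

PC=0  and  $5, $3, $2        | $0=0 $1=15 $2=15 $3=1 $4=10 $5=1 $6=5 $7=7
PC=1  bne  $1, $2, L4        | $0=0 $1=15 $2=15 $3=1 $4=10 $5=1 $6=5 $7=7  [not taken]
PC=2  add  $6, $2, $7        | $0=0 $1=15 $2=15 $3=1 $4=10 $5=1 $6=22 $7=7
PC=3  slti  $7, $6, 9        | $0=0 $1=15 $2=15 $3=1 $4=10 $5=1 $6=22 $7=0
PC=4  bne  $5, $6, L6        | $0=0 $1=15 $2=15 $3=1 $4=10 $5=1 $6=22 $7=0  [TAKEN]
PC=5  slti  $6, $1, 8        | $0=0 $1=15 $2=15 $3=1 $4=10 $5=1 $6=0 $7=0
PC=6  nor  $7, $0, $0        | $0=0 $1=15 $2=15 $3=1 $4=10 $5=1 $6=0 $7=65535
PC=7  sub  $5, $4, $4        | $0=0 $1=15 $2=15 $3=1 $4=10 $5=0 $6=0 $7=65535
PC=8  nor  $3, $7, $5        | $0=0 $1=15 $2=15 $3=0 $4=10 $5=0 $6=0 $7=65535

0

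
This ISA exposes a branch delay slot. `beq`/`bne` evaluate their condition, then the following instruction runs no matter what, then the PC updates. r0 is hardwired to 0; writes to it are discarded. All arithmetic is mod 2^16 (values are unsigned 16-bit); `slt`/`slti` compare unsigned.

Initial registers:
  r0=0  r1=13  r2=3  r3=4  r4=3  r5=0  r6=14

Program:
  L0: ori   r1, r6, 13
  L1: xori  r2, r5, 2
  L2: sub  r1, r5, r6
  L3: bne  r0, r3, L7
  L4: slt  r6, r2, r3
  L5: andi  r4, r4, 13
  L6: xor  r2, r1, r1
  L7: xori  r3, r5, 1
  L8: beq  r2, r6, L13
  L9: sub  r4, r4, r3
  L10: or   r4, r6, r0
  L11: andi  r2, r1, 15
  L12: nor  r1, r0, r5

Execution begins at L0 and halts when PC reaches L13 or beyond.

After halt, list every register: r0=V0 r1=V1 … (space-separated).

r0=0 r1=65535 r2=2 r3=1 r4=1 r5=0 r6=1

PC=0  ori   r1, r6, 13       | r0=0 r1=15 r2=3 r3=4 r4=3 r5=0 r6=14
PC=1  xori  r2, r5, 2        | r0=0 r1=15 r2=2 r3=4 r4=3 r5=0 r6=14
PC=2  sub  r1, r5, r6        | r0=0 r1=65522 r2=2 r3=4 r4=3 r5=0 r6=14
PC=3  bne  r0, r3, L7        | r0=0 r1=65522 r2=2 r3=4 r4=3 r5=0 r6=14  [TAKEN]
PC=4  slt  r6, r2, r3        | r0=0 r1=65522 r2=2 r3=4 r4=3 r5=0 r6=1
PC=7  xori  r3, r5, 1        | r0=0 r1=65522 r2=2 r3=1 r4=3 r5=0 r6=1
PC=8  beq  r2, r6, L13       | r0=0 r1=65522 r2=2 r3=1 r4=3 r5=0 r6=1  [not taken]
PC=9  sub  r4, r4, r3        | r0=0 r1=65522 r2=2 r3=1 r4=2 r5=0 r6=1
PC=10 or   r4, r6, r0        | r0=0 r1=65522 r2=2 r3=1 r4=1 r5=0 r6=1
PC=11 andi  r2, r1, 15       | r0=0 r1=65522 r2=2 r3=1 r4=1 r5=0 r6=1
PC=12 nor  r1, r0, r5        | r0=0 r1=65535 r2=2 r3=1 r4=1 r5=0 r6=1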